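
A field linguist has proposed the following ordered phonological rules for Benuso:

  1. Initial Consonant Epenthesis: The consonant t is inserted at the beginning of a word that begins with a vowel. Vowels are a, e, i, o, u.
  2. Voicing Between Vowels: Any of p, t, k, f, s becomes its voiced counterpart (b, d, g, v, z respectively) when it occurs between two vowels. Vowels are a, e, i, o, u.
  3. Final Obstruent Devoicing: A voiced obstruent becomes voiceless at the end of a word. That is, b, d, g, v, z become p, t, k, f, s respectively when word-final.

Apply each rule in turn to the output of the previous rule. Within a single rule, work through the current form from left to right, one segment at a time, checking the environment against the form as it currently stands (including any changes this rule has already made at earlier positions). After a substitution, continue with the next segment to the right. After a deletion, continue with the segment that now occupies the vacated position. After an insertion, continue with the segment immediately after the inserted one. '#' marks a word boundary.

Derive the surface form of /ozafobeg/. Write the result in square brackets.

1 Initial Consonant Epenthesis: [ozafobeg] → [tozafobeg]
2 Voicing Between Vowels: [tozafobeg] → [tozavobeg]
3 Final Obstruent Devoicing: [tozavobeg] → [tozavobek]

[tozavobek]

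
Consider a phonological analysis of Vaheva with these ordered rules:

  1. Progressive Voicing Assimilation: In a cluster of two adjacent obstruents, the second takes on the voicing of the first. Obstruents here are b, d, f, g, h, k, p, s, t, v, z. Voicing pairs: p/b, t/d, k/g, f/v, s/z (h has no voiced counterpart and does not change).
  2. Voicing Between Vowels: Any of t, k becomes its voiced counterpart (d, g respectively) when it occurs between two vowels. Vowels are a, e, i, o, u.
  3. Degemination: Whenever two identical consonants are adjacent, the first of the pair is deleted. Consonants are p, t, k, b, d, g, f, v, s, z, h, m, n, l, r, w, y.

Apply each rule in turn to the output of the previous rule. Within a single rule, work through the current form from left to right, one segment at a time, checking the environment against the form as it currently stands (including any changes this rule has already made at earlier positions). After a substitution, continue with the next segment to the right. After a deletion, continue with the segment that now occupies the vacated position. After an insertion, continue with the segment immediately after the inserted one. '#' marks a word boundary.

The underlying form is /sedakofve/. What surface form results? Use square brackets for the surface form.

[sedagofe]

1 Progressive Voicing Assimilation: [sedakofve] → [sedakoffe]
2 Voicing Between Vowels: [sedakoffe] → [sedagoffe]
3 Degemination: [sedagoffe] → [sedagofe]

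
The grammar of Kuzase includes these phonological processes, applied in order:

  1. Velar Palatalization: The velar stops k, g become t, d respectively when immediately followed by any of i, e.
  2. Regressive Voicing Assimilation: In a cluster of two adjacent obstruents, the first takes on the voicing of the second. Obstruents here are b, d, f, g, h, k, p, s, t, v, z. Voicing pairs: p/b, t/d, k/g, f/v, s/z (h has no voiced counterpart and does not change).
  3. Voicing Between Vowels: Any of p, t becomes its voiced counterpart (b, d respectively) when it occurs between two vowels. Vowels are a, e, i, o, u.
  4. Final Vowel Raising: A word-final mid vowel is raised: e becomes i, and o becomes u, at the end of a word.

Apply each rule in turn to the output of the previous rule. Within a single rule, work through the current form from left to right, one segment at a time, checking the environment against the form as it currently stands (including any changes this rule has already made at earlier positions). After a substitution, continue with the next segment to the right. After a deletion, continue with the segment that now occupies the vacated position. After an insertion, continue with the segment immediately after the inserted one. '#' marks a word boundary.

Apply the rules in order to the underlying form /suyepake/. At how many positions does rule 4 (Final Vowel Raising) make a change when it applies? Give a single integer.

1

1 Velar Palatalization: [suyepake] → [suyepate]
2 Regressive Voicing Assimilation: no change — [suyepate]
3 Voicing Between Vowels: [suyepate] → [suyebade]
4 Final Vowel Raising: [suyebade] → [suyebadi]
Rule 4 changed 1 position(s).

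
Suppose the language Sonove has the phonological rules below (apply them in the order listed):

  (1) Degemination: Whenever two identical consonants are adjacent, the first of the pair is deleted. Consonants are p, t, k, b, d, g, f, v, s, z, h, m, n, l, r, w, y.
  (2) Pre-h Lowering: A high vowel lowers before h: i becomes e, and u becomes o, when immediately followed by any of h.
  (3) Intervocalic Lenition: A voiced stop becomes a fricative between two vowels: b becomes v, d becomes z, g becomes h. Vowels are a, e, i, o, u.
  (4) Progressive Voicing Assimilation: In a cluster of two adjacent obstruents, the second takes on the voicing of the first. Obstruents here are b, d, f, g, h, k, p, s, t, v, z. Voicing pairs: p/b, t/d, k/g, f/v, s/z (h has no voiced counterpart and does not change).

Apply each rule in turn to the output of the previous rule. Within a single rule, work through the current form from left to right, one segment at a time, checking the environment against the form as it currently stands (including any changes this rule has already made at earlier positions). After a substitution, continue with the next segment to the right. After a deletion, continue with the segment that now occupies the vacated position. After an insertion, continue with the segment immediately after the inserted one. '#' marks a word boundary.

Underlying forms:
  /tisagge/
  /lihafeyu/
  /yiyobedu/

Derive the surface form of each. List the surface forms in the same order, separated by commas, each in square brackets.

[tisahe], [lehafeyu], [yiyovezu]

/tisagge/:
  (1) Degemination: [tisagge] → [tisage]
  (2) Pre-h Lowering: no change — [tisage]
  (3) Intervocalic Lenition: [tisage] → [tisahe]
  (4) Progressive Voicing Assimilation: no change — [tisahe]
/lihafeyu/:
  (1) Degemination: no change — [lihafeyu]
  (2) Pre-h Lowering: [lihafeyu] → [lehafeyu]
  (3) Intervocalic Lenition: no change — [lehafeyu]
  (4) Progressive Voicing Assimilation: no change — [lehafeyu]
/yiyobedu/:
  (1) Degemination: no change — [yiyobedu]
  (2) Pre-h Lowering: no change — [yiyobedu]
  (3) Intervocalic Lenition: [yiyobedu] → [yiyovezu]
  (4) Progressive Voicing Assimilation: no change — [yiyovezu]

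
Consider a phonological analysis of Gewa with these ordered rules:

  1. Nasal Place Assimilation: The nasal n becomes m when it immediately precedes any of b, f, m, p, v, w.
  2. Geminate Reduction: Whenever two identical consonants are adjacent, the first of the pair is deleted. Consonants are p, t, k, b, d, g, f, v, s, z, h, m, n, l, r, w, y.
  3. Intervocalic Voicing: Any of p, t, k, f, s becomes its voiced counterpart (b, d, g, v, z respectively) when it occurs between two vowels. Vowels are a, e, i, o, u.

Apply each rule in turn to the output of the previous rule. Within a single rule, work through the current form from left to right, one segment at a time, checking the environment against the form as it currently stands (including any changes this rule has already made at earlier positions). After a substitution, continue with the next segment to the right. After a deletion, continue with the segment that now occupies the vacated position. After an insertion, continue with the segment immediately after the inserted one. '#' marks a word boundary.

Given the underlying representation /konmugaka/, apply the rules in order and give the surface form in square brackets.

1 Nasal Place Assimilation: [konmugaka] → [kommugaka]
2 Geminate Reduction: [kommugaka] → [komugaka]
3 Intervocalic Voicing: [komugaka] → [komugaga]

[komugaga]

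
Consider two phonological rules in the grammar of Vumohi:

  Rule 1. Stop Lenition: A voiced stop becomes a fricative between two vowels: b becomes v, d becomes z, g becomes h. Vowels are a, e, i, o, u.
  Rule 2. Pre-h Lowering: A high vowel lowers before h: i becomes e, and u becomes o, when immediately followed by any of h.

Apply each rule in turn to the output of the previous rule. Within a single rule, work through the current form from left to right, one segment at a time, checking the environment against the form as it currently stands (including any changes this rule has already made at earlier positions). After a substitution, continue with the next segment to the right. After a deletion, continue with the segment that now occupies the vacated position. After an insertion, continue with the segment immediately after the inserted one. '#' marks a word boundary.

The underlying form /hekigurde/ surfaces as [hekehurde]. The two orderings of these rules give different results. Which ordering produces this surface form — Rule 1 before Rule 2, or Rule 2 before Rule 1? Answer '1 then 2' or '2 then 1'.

1 then 2

Order 1 then 2:
  1 Stop Lenition: [hekigurde] → [hekihurde]
  2 Pre-h Lowering: [hekihurde] → [hekehurde]
  result: [hekehurde]
Order 2 then 1:
  2 Pre-h Lowering: no change — [hekigurde]
  1 Stop Lenition: [hekigurde] → [hekihurde]
  result: [hekihurde]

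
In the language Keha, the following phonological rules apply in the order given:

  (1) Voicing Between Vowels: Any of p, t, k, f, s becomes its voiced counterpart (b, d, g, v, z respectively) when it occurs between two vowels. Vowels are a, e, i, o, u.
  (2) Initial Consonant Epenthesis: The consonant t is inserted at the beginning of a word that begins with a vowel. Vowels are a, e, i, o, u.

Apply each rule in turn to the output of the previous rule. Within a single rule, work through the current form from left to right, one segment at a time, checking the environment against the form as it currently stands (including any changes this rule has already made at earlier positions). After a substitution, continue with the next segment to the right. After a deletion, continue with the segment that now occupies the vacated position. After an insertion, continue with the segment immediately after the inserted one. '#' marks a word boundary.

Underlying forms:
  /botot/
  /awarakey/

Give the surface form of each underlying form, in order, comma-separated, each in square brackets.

[bodot], [tawaragey]

/botot/:
  (1) Voicing Between Vowels: [botot] → [bodot]
  (2) Initial Consonant Epenthesis: no change — [bodot]
/awarakey/:
  (1) Voicing Between Vowels: [awarakey] → [awaragey]
  (2) Initial Consonant Epenthesis: [awaragey] → [tawaragey]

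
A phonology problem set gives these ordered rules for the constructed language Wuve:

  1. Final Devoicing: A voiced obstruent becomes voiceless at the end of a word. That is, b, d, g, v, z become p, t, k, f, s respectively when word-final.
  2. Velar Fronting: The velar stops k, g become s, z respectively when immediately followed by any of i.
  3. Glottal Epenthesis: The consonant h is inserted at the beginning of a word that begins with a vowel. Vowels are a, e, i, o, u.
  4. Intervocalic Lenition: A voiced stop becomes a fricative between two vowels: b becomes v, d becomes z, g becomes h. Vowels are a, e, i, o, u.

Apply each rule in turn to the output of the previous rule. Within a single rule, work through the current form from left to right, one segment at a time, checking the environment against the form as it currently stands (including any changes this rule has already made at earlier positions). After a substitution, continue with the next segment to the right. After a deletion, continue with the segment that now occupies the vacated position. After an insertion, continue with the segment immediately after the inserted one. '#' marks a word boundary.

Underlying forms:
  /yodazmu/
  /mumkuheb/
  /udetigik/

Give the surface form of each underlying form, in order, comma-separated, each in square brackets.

/yodazmu/:
  1 Final Devoicing: no change — [yodazmu]
  2 Velar Fronting: no change — [yodazmu]
  3 Glottal Epenthesis: no change — [yodazmu]
  4 Intervocalic Lenition: [yodazmu] → [yozazmu]
/mumkuheb/:
  1 Final Devoicing: [mumkuheb] → [mumkuhep]
  2 Velar Fronting: no change — [mumkuhep]
  3 Glottal Epenthesis: no change — [mumkuhep]
  4 Intervocalic Lenition: no change — [mumkuhep]
/udetigik/:
  1 Final Devoicing: no change — [udetigik]
  2 Velar Fronting: [udetigik] → [udetizik]
  3 Glottal Epenthesis: [udetizik] → [hudetizik]
  4 Intervocalic Lenition: [hudetizik] → [huzetizik]

[yozazmu], [mumkuhep], [huzetizik]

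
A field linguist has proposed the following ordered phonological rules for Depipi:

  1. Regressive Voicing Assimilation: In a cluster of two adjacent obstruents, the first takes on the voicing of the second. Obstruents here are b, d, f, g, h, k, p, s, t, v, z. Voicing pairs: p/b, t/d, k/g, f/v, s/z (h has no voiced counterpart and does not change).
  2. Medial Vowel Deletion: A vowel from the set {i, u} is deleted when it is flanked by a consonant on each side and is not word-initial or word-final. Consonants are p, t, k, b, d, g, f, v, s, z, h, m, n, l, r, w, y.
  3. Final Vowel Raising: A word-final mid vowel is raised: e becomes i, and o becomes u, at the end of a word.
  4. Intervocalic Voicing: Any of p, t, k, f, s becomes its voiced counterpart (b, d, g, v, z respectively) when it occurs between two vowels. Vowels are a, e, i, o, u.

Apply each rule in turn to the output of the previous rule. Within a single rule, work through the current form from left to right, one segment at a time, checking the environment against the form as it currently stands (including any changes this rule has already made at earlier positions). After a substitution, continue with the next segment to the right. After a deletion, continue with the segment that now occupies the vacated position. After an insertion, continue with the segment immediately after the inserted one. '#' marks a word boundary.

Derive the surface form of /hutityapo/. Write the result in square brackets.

1 Regressive Voicing Assimilation: no change — [hutityapo]
2 Medial Vowel Deletion: [hutityapo] → [httyapo]
3 Final Vowel Raising: [httyapo] → [httyapu]
4 Intervocalic Voicing: [httyapu] → [httyabu]

[httyabu]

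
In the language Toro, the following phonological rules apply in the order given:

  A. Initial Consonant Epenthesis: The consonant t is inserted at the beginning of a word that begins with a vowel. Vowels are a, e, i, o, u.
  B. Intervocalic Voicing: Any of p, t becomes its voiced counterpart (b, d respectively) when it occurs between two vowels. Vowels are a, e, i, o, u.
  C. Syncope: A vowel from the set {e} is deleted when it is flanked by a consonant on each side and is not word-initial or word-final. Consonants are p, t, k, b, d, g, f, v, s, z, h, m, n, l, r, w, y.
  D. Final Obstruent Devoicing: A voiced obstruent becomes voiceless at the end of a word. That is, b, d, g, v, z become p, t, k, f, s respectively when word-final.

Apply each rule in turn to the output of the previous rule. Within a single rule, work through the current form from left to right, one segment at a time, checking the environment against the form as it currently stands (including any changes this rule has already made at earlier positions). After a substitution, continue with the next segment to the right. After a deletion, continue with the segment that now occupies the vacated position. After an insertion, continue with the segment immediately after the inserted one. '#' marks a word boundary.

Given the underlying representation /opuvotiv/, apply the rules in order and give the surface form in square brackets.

[tobuvodif]

A Initial Consonant Epenthesis: [opuvotiv] → [topuvotiv]
B Intervocalic Voicing: [topuvotiv] → [tobuvodiv]
C Syncope: no change — [tobuvodiv]
D Final Obstruent Devoicing: [tobuvodiv] → [tobuvodif]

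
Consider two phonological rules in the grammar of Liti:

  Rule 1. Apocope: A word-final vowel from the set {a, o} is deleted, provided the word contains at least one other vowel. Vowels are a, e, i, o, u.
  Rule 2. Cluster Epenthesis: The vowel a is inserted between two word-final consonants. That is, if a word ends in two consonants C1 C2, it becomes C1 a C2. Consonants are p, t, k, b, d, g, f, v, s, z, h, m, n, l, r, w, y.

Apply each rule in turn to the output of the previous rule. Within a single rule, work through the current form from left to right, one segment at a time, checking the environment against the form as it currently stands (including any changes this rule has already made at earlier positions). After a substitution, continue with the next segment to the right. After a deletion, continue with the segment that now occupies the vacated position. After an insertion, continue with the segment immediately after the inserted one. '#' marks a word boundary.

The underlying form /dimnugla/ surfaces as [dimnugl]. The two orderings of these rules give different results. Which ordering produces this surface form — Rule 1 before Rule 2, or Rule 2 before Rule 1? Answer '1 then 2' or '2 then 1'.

Order 1 then 2:
  1 Apocope: [dimnugla] → [dimnugl]
  2 Cluster Epenthesis: [dimnugl] → [dimnugal]
  result: [dimnugal]
Order 2 then 1:
  2 Cluster Epenthesis: no change — [dimnugla]
  1 Apocope: [dimnugla] → [dimnugl]
  result: [dimnugl]

2 then 1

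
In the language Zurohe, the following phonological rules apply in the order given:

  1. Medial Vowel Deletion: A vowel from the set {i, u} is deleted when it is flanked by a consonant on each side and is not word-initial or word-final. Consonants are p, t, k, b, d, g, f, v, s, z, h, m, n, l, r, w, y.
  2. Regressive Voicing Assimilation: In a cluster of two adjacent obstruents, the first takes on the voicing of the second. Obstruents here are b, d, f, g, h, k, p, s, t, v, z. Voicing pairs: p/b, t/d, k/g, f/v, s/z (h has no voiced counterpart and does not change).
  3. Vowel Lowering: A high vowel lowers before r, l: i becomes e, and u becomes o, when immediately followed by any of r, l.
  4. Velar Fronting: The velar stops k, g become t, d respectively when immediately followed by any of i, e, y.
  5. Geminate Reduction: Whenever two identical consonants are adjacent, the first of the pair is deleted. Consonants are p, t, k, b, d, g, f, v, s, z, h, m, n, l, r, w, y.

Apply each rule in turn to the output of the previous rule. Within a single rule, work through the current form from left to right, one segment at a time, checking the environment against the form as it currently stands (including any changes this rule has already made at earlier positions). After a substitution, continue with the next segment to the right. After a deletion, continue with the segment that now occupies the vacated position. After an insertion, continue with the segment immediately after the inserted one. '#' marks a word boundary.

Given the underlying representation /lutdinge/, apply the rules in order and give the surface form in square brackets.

[ldnde]

1 Medial Vowel Deletion: [lutdinge] → [ltdnge]
2 Regressive Voicing Assimilation: [ltdnge] → [lddnge]
3 Vowel Lowering: no change — [lddnge]
4 Velar Fronting: [lddnge] → [lddnde]
5 Geminate Reduction: [lddnde] → [ldnde]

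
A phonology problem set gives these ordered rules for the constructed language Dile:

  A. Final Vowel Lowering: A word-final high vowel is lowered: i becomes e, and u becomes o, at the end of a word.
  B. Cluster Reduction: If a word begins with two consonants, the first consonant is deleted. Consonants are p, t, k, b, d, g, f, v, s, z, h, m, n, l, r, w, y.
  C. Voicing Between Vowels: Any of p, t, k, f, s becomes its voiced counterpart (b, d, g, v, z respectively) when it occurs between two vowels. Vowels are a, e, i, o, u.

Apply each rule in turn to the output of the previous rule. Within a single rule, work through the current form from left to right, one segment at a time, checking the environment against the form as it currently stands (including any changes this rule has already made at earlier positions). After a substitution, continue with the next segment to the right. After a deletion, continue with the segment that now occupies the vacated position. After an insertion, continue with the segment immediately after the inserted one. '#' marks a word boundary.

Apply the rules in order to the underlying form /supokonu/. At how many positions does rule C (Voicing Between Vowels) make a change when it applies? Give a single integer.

A Final Vowel Lowering: [supokonu] → [supokono]
B Cluster Reduction: no change — [supokono]
C Voicing Between Vowels: [supokono] → [subogono]
Rule C changed 2 position(s).

2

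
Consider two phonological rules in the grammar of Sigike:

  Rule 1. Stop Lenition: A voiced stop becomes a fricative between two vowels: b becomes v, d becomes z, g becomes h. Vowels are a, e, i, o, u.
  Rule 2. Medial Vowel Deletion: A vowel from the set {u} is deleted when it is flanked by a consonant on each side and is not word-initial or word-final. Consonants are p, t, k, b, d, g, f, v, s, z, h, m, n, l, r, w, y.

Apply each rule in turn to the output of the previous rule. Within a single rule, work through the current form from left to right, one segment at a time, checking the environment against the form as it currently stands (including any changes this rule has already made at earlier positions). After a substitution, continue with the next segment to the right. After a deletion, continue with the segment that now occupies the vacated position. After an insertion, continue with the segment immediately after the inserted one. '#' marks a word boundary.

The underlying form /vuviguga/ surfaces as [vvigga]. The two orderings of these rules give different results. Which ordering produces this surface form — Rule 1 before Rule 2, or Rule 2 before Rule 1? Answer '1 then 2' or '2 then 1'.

2 then 1

Order 1 then 2:
  1 Stop Lenition: [vuviguga] → [vuvihuha]
  2 Medial Vowel Deletion: [vuvihuha] → [vvihha]
  result: [vvihha]
Order 2 then 1:
  2 Medial Vowel Deletion: [vuviguga] → [vvigga]
  1 Stop Lenition: no change — [vvigga]
  result: [vvigga]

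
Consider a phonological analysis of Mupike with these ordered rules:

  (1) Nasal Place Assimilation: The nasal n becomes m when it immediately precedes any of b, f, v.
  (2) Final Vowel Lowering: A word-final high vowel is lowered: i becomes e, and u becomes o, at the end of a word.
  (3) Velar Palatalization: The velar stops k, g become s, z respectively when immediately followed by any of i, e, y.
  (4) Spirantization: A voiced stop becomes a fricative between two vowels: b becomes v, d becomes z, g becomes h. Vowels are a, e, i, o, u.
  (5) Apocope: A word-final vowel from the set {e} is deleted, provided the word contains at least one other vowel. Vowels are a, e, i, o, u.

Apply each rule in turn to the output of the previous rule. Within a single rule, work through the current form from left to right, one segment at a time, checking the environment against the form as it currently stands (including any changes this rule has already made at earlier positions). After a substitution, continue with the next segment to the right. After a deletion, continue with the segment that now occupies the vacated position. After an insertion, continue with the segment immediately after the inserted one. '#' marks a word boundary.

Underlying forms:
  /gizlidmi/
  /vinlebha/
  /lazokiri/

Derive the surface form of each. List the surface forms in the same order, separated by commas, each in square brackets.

[zizlidm], [vinlebha], [lazosir]

/gizlidmi/:
  (1) Nasal Place Assimilation: no change — [gizlidmi]
  (2) Final Vowel Lowering: [gizlidmi] → [gizlidme]
  (3) Velar Palatalization: [gizlidme] → [zizlidme]
  (4) Spirantization: no change — [zizlidme]
  (5) Apocope: [zizlidme] → [zizlidm]
/vinlebha/:
  (1) Nasal Place Assimilation: no change — [vinlebha]
  (2) Final Vowel Lowering: no change — [vinlebha]
  (3) Velar Palatalization: no change — [vinlebha]
  (4) Spirantization: no change — [vinlebha]
  (5) Apocope: no change — [vinlebha]
/lazokiri/:
  (1) Nasal Place Assimilation: no change — [lazokiri]
  (2) Final Vowel Lowering: [lazokiri] → [lazokire]
  (3) Velar Palatalization: [lazokire] → [lazosire]
  (4) Spirantization: no change — [lazosire]
  (5) Apocope: [lazosire] → [lazosir]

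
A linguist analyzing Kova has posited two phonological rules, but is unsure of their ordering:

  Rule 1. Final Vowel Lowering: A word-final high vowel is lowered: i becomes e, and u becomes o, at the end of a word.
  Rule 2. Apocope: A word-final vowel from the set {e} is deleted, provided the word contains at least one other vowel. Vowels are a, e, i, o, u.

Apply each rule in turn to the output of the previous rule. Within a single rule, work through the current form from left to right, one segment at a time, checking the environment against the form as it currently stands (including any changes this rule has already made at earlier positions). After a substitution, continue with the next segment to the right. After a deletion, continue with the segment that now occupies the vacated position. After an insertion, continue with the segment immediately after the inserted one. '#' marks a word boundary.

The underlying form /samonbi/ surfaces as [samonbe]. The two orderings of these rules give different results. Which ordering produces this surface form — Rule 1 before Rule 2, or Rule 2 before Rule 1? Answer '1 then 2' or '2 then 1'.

Order 1 then 2:
  1 Final Vowel Lowering: [samonbi] → [samonbe]
  2 Apocope: [samonbe] → [samonb]
  result: [samonb]
Order 2 then 1:
  2 Apocope: no change — [samonbi]
  1 Final Vowel Lowering: [samonbi] → [samonbe]
  result: [samonbe]

2 then 1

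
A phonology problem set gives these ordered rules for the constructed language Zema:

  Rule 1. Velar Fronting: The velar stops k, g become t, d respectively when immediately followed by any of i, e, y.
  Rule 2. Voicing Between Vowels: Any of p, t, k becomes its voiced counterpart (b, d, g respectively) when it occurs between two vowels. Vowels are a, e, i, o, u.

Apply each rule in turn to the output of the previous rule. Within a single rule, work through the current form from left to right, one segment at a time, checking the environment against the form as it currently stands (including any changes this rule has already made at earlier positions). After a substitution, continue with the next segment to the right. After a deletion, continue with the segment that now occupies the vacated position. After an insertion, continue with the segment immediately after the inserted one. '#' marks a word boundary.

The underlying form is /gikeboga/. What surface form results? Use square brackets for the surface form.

Rule 1 Velar Fronting: [gikeboga] → [diteboga]
Rule 2 Voicing Between Vowels: [diteboga] → [dideboga]

[dideboga]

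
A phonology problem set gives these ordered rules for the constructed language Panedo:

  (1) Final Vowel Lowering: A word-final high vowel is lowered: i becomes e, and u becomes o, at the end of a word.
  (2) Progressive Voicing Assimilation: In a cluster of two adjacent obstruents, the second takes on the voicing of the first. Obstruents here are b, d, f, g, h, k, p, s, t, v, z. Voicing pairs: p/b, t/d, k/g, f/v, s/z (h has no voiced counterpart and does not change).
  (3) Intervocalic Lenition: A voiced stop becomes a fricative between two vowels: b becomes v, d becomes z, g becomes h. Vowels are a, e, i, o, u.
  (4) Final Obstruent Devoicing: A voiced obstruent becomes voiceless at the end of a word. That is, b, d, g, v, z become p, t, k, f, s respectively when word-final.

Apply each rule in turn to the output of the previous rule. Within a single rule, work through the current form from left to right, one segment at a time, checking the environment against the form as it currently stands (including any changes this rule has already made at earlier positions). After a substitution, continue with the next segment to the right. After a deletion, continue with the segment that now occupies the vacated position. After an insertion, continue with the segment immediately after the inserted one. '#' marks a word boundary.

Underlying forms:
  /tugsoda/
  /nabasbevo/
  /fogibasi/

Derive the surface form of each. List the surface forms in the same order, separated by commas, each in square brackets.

[tugzoza], [navaspevo], [fohivase]

/tugsoda/:
  (1) Final Vowel Lowering: no change — [tugsoda]
  (2) Progressive Voicing Assimilation: [tugsoda] → [tugzoda]
  (3) Intervocalic Lenition: [tugzoda] → [tugzoza]
  (4) Final Obstruent Devoicing: no change — [tugzoza]
/nabasbevo/:
  (1) Final Vowel Lowering: no change — [nabasbevo]
  (2) Progressive Voicing Assimilation: [nabasbevo] → [nabaspevo]
  (3) Intervocalic Lenition: [nabaspevo] → [navaspevo]
  (4) Final Obstruent Devoicing: no change — [navaspevo]
/fogibasi/:
  (1) Final Vowel Lowering: [fogibasi] → [fogibase]
  (2) Progressive Voicing Assimilation: no change — [fogibase]
  (3) Intervocalic Lenition: [fogibase] → [fohivase]
  (4) Final Obstruent Devoicing: no change — [fohivase]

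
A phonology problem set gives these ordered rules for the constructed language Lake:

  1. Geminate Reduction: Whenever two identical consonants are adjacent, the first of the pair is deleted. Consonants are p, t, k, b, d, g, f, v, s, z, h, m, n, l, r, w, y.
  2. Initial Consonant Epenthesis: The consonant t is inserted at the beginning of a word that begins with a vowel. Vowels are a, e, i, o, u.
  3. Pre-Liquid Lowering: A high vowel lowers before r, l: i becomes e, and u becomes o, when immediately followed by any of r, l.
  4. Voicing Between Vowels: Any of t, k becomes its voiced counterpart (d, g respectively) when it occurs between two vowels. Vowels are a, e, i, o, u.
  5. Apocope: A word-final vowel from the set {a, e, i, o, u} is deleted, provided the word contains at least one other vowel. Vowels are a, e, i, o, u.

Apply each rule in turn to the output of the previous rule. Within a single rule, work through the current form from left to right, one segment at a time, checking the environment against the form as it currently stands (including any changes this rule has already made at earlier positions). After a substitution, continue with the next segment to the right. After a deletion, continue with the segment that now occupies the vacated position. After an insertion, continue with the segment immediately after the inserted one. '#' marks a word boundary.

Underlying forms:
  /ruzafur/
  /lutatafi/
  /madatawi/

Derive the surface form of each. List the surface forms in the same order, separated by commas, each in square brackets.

[ruzafor], [ludadaf], [madadaw]

/ruzafur/:
  1 Geminate Reduction: no change — [ruzafur]
  2 Initial Consonant Epenthesis: no change — [ruzafur]
  3 Pre-Liquid Lowering: [ruzafur] → [ruzafor]
  4 Voicing Between Vowels: no change — [ruzafor]
  5 Apocope: no change — [ruzafor]
/lutatafi/:
  1 Geminate Reduction: no change — [lutatafi]
  2 Initial Consonant Epenthesis: no change — [lutatafi]
  3 Pre-Liquid Lowering: no change — [lutatafi]
  4 Voicing Between Vowels: [lutatafi] → [ludadafi]
  5 Apocope: [ludadafi] → [ludadaf]
/madatawi/:
  1 Geminate Reduction: no change — [madatawi]
  2 Initial Consonant Epenthesis: no change — [madatawi]
  3 Pre-Liquid Lowering: no change — [madatawi]
  4 Voicing Between Vowels: [madatawi] → [madadawi]
  5 Apocope: [madadawi] → [madadaw]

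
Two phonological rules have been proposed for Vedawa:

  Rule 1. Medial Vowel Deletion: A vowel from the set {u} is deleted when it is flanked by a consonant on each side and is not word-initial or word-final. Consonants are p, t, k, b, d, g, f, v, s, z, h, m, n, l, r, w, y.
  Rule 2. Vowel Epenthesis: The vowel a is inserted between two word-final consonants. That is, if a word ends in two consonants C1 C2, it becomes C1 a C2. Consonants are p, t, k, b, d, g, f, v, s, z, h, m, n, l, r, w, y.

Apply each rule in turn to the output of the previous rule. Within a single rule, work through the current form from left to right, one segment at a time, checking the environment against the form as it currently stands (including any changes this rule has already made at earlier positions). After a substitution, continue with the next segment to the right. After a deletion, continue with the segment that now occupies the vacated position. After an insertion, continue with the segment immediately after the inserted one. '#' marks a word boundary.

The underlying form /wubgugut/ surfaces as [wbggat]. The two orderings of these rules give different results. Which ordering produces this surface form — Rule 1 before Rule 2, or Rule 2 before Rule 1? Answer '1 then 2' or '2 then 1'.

Order 1 then 2:
  1 Medial Vowel Deletion: [wubgugut] → [wbggt]
  2 Vowel Epenthesis: [wbggt] → [wbggat]
  result: [wbggat]
Order 2 then 1:
  2 Vowel Epenthesis: no change — [wubgugut]
  1 Medial Vowel Deletion: [wubgugut] → [wbggt]
  result: [wbggt]

1 then 2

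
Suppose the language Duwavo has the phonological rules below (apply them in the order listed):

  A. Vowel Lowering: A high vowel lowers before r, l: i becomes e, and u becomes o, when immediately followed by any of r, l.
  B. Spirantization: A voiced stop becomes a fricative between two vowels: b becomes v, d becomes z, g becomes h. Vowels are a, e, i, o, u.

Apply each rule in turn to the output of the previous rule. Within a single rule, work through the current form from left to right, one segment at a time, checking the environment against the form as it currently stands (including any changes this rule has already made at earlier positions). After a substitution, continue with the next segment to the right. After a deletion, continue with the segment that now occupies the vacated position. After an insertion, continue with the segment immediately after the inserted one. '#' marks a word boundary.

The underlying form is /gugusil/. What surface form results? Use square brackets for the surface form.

[guhusel]

A Vowel Lowering: [gugusil] → [gugusel]
B Spirantization: [gugusel] → [guhusel]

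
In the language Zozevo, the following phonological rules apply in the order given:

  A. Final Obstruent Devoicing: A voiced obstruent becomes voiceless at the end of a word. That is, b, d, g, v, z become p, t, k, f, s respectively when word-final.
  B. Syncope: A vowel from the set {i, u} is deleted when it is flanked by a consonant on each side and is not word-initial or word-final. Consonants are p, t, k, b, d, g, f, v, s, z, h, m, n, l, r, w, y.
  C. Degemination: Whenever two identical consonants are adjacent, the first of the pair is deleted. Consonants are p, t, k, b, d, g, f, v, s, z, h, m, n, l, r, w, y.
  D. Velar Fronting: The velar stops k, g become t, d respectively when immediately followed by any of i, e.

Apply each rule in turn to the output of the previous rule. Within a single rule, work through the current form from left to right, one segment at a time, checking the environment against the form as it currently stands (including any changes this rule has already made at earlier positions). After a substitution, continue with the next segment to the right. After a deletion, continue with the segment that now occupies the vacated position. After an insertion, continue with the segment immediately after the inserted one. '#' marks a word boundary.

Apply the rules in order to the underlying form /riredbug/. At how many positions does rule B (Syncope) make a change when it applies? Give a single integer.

A Final Obstruent Devoicing: [riredbug] → [riredbuk]
B Syncope: [riredbuk] → [rredbk]
C Degemination: [rredbk] → [redbk]
D Velar Fronting: no change — [redbk]
Rule B changed 2 position(s).

2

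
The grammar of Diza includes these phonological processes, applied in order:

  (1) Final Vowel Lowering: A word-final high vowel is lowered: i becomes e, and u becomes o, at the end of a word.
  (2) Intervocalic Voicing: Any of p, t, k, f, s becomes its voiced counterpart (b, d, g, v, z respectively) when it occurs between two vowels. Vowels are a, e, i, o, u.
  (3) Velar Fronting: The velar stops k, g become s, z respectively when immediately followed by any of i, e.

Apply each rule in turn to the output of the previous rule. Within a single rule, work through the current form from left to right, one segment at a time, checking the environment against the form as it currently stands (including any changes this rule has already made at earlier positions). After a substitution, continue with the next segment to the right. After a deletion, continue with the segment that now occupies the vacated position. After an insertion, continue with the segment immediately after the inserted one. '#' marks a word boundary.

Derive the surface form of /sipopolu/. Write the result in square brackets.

(1) Final Vowel Lowering: [sipopolu] → [sipopolo]
(2) Intervocalic Voicing: [sipopolo] → [sibobolo]
(3) Velar Fronting: no change — [sibobolo]

[sibobolo]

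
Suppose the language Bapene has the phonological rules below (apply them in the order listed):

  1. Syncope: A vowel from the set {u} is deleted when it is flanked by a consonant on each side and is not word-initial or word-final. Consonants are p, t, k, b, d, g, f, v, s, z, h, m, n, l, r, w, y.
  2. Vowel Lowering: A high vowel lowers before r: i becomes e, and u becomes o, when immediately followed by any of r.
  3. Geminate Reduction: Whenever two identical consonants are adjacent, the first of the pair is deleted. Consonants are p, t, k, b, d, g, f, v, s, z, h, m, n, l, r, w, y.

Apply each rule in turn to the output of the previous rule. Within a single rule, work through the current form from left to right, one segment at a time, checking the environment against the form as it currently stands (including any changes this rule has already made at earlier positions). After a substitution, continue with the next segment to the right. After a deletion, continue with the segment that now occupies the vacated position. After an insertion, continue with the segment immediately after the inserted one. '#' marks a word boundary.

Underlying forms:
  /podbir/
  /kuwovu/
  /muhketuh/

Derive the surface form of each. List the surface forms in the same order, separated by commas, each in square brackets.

/podbir/:
  1 Syncope: no change — [podbir]
  2 Vowel Lowering: [podbir] → [podber]
  3 Geminate Reduction: no change — [podber]
/kuwovu/:
  1 Syncope: [kuwovu] → [kwovu]
  2 Vowel Lowering: no change — [kwovu]
  3 Geminate Reduction: no change — [kwovu]
/muhketuh/:
  1 Syncope: [muhketuh] → [mhketh]
  2 Vowel Lowering: no change — [mhketh]
  3 Geminate Reduction: no change — [mhketh]

[podber], [kwovu], [mhketh]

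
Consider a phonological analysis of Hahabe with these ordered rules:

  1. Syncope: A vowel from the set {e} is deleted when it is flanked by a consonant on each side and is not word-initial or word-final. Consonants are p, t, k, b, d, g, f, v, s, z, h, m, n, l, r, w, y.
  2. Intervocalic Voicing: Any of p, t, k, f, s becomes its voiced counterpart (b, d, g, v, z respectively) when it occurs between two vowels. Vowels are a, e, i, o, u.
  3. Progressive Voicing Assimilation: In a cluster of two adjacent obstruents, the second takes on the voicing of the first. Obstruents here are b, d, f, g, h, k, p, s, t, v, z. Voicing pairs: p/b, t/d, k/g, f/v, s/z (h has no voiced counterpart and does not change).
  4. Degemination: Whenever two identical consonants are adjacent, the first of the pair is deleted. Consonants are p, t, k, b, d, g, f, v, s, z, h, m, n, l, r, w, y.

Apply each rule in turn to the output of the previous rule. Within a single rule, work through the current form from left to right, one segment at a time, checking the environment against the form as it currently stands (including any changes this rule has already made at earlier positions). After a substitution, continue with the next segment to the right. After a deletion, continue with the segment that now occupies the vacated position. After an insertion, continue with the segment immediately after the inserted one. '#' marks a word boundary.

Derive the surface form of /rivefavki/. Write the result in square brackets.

1 Syncope: [rivefavki] → [rivfavki]
2 Intervocalic Voicing: no change — [rivfavki]
3 Progressive Voicing Assimilation: [rivfavki] → [rivvavgi]
4 Degemination: [rivvavgi] → [rivavgi]

[rivavgi]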